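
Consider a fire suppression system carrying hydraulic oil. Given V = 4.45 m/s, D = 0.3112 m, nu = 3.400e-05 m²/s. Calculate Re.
Formula: Re = \frac{V D}{\nu}
Re = 4.45·0.3112/3.400e-05 = 40731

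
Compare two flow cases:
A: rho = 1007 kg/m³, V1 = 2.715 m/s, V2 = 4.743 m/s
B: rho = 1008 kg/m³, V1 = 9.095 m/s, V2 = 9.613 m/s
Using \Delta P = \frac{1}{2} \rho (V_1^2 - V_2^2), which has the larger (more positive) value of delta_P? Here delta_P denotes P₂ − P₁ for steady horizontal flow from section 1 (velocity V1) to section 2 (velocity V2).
delta_P(A) = -7.615 kPa, delta_P(B) = -4.884 kPa. Answer: B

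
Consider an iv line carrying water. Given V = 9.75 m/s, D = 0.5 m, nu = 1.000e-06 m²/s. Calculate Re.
Formula: Re = \frac{V D}{\nu}
Re = 9.75·0.5/1.000e-06 = 4.875e+06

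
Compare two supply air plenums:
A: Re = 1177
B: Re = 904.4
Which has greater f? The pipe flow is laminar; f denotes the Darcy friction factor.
f(A) = 0.05438, f(B) = 0.07077. Answer: B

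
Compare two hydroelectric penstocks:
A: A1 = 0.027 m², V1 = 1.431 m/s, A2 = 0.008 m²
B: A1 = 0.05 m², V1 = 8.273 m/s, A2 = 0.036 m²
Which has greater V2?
V2(A) = 4.83 m/s, V2(B) = 11.49 m/s. Answer: B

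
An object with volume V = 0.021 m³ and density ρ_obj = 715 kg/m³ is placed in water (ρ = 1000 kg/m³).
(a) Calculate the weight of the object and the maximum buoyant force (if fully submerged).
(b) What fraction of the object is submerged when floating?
(a) W=rho_obj*g*V=715*9.81*0.021=147.3 N; F_B(max)=rho*g*V=1000*9.81*0.021=206.0 N
(b) Floating fraction=rho_obj/rho=715/1000=0.715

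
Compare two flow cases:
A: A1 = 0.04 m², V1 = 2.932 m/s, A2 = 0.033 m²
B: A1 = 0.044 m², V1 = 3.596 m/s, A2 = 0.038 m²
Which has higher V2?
V2(A) = 3.554 m/s, V2(B) = 4.164 m/s. Answer: B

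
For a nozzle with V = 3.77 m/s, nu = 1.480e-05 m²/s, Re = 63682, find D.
Formula: Re = \frac{V D}{\nu}
Substituting knowns: 63682 = 3.77·D/1.480e-05
Solving for D: D = 63682·1.480e-05/3.77 = 0.25 m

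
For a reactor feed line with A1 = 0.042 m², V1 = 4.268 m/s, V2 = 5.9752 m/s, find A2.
Formula: V_2 = \frac{A_1 V_1}{A_2}
Substituting knowns: 5.9752 = 0.042·4.268/A2
Solving for A2: A2 = 0.042·4.268/5.9752 = 0.03 m²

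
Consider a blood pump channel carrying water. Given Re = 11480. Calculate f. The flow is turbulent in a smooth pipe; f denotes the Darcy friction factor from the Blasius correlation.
Formula: f = \frac{0.316}{Re^{0.25}}
f = 0.316/11480^0.25 = 0.03053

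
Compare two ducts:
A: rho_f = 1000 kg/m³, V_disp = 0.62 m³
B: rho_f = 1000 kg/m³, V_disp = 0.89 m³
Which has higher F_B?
F_B(A) = 6082 N, F_B(B) = 8731 N. Answer: B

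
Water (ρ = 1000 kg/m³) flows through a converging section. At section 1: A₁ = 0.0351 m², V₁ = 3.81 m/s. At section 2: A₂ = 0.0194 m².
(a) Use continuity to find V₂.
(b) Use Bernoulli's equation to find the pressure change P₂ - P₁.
(a) Continuity: A₁V₁=A₂V₂ -> V₂=A₁V₁/A₂=0.0351*3.81/0.0194=6.89 m/s
(b) Bernoulli: P₂-P₁=0.5*rho*(V₁^2-V₂^2)/1000=0.5*1000*(3.81^2-6.89^2)/1000=-16.48 kPa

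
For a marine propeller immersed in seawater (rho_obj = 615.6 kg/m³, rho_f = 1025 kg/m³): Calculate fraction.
Formula: f_{sub} = \frac{\rho_{obj}}{\rho_f}
fraction = 615.6/1025 = 0.6006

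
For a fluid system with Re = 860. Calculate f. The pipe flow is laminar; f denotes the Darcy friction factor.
Formula: f = \frac{64}{Re}
f = 64/860 = 0.07442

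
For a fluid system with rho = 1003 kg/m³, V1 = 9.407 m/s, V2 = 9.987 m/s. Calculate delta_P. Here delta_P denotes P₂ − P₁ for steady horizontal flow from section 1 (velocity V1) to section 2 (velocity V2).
Formula: \Delta P = \frac{1}{2} \rho (V_1^2 - V_2^2)
delta_P = 0.5·1003·(9.407² − 9.987²)/1000 = -5.641 kPa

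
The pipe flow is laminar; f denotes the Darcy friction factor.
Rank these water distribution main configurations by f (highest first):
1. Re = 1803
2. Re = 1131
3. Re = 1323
Case 1: f = 0.0355
Case 2: f = 0.05659
Case 3: f = 0.04837
Ranking (highest first): 2, 3, 1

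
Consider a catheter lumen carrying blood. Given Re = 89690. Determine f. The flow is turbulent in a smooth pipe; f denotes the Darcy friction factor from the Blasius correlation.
Formula: f = \frac{0.316}{Re^{0.25}}
f = 0.316/89690^0.25 = 0.01826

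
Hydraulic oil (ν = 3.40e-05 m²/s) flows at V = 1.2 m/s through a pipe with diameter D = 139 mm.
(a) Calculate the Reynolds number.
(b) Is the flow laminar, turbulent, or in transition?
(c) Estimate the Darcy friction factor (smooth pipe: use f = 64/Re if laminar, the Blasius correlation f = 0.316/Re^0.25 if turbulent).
(a) Re = V·D/ν = 1.2·0.139/3.40e-05 = 4905.9
(b) Flow regime: turbulent (Re > 4000)
(c) Friction factor: f = 0.316/Re^0.25 = 0.316/4905.9^0.25 = 0.03776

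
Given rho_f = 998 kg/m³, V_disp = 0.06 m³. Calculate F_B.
Formula: F_B = \rho_f g V_{disp}
F_B = 998·9.81·0.06 = 587.4 N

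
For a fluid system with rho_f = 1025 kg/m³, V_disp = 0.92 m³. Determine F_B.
Formula: F_B = \rho_f g V_{disp}
F_B = 1025·9.81·0.92 = 9251 N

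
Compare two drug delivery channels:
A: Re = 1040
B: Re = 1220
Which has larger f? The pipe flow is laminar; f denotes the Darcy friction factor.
f(A) = 0.06154, f(B) = 0.05246. Answer: A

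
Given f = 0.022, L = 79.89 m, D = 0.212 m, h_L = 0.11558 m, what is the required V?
Formula: h_L = f \frac{L}{D} \frac{V^2}{2g}
Substituting knowns: 0.11558 = 0.022·(79.89/0.212)·V²/(2·9.81)
Solving for V: V = √(0.11558·2·9.81/(0.022·(79.89/0.212))) = 0.523 m/s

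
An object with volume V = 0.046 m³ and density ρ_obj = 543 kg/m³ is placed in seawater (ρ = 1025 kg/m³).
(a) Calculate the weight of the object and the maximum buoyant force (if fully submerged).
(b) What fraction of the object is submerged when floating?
(a) W=rho_obj*g*V=543*9.81*0.046=245.0 N; F_B(max)=rho*g*V=1025*9.81*0.046=462.5 N
(b) Floating fraction=rho_obj/rho=543/1025=0.530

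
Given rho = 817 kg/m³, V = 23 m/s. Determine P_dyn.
Formula: P_{dyn} = \frac{1}{2} \rho V^2
P_dyn = 0.5·817·23²/1000 = 216.1 kPa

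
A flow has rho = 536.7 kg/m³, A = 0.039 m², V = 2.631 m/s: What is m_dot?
Formula: \dot{m} = \rho A V
m_dot = 536.7·0.039·2.631 = 55.07 kg/s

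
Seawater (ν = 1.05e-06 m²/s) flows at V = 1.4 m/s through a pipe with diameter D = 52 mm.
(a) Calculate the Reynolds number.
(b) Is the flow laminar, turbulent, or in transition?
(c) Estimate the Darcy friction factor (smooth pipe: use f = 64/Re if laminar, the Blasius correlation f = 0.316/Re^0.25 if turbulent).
(a) Re = V·D/ν = 1.4·0.052/1.05e-06 = 69333
(b) Flow regime: turbulent (Re > 4000)
(c) Friction factor: f = 0.316/Re^0.25 = 0.316/69333^0.25 = 0.01947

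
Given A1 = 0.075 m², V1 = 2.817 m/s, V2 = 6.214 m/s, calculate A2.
Formula: V_2 = \frac{A_1 V_1}{A_2}
Substituting knowns: 6.214 = 0.075·2.817/A2
Solving for A2: A2 = 0.075·2.817/6.214 = 0.034 m²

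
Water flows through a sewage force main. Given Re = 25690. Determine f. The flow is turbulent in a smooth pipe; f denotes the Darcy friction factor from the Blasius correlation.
Formula: f = \frac{0.316}{Re^{0.25}}
f = 0.316/25690^0.25 = 0.02496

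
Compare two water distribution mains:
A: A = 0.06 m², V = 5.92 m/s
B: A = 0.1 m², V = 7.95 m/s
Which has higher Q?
Q(A) = 355.2 L/s, Q(B) = 795 L/s. Answer: B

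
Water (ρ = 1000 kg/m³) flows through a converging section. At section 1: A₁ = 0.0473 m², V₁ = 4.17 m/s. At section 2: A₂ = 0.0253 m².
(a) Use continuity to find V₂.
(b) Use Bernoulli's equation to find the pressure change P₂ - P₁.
(a) Continuity: A₁V₁=A₂V₂ -> V₂=A₁V₁/A₂=0.0473*4.17/0.0253=7.80 m/s
(b) Bernoulli: P₂-P₁=0.5*rho*(V₁^2-V₂^2)/1000=0.5*1000*(4.17^2-7.80^2)/1000=-21.73 kPa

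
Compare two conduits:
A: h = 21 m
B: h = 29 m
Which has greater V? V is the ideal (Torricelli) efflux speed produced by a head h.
V(A) = 20.3 m/s, V(B) = 23.85 m/s. Answer: B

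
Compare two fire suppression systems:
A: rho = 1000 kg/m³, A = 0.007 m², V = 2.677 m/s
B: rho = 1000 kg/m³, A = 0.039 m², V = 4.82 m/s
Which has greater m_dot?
m_dot(A) = 18.74 kg/s, m_dot(B) = 188 kg/s. Answer: B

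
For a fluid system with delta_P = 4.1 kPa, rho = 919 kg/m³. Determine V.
Formula: V = \sqrt{\frac{2 \Delta P}{\rho}}
V = √(2·(4.1·1000)/919) = 2.987 m/s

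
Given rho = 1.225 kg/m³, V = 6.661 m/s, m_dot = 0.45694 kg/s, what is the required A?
Formula: \dot{m} = \rho A V
Substituting knowns: 0.45694 = 1.225·A·6.661
Solving for A: A = 0.45694/(1.225·6.661) = 0.056 m²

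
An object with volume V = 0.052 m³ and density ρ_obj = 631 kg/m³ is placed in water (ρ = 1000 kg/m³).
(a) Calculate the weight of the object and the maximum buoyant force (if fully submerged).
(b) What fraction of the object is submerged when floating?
(a) W=rho_obj*g*V=631*9.81*0.052=321.9 N; F_B(max)=rho*g*V=1000*9.81*0.052=510.1 N
(b) Floating fraction=rho_obj/rho=631/1000=0.631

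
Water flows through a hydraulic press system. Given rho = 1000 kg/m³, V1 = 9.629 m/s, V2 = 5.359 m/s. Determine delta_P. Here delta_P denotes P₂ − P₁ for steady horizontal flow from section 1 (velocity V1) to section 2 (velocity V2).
Formula: \Delta P = \frac{1}{2} \rho (V_1^2 - V_2^2)
delta_P = 0.5·1000·(9.629² − 5.359²)/1000 = 32 kPa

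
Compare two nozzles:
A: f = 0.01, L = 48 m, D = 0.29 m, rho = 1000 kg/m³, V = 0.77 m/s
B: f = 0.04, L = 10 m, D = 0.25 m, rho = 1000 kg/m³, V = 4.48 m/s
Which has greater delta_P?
delta_P(A) = 0.4907 kPa, delta_P(B) = 16.06 kPa. Answer: B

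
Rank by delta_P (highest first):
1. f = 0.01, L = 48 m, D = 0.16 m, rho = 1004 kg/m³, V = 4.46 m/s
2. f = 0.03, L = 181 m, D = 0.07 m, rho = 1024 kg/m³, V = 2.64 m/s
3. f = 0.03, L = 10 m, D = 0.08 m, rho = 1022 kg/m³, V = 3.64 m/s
Case 1: delta_P = 29.96 kPa
Case 2: delta_P = 276.8 kPa
Case 3: delta_P = 25.39 kPa
Ranking (highest first): 2, 1, 3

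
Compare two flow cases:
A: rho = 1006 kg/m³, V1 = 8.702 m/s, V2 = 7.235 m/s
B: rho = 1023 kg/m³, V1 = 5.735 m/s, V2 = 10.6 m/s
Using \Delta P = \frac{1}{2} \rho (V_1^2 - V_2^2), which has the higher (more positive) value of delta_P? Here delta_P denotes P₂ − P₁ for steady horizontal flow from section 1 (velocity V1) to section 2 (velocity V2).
delta_P(A) = 11.76 kPa, delta_P(B) = -40.65 kPa. Answer: A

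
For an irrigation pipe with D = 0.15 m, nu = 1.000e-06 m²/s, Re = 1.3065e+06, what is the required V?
Formula: Re = \frac{V D}{\nu}
Substituting knowns: 1.3065e+06 = V·0.15/1.000e-06
Solving for V: V = 1.3065e+06·1.000e-06/0.15 = 8.71 m/s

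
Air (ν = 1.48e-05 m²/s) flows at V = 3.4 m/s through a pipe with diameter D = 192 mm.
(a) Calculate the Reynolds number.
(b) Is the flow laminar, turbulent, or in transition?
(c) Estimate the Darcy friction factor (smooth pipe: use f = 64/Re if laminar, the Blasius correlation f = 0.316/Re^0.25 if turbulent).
(a) Re = V·D/ν = 3.4·0.192/1.48e-05 = 44108
(b) Flow regime: turbulent (Re > 4000)
(c) Friction factor: f = 0.316/Re^0.25 = 0.316/44108^0.25 = 0.02181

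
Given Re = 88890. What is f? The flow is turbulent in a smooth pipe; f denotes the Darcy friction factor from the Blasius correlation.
Formula: f = \frac{0.316}{Re^{0.25}}
f = 0.316/88890^0.25 = 0.0183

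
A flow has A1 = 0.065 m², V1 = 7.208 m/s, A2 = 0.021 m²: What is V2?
Formula: V_2 = \frac{A_1 V_1}{A_2}
V2 = 0.065·7.208/0.021 = 22.31 m/s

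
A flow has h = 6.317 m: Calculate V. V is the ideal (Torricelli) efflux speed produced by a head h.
Formula: V = \sqrt{2 g h}
V = √(2·9.81·6.317) = 11.13 m/s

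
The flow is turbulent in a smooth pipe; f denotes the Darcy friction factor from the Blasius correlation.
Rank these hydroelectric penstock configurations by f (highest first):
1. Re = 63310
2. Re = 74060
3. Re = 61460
Case 1: f = 0.01992
Case 2: f = 0.01916
Case 3: f = 0.02007
Ranking (highest first): 3, 1, 2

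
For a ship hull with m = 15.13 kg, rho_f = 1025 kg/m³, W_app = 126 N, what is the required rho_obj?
Formula: W_{app} = mg\left(1 - \frac{\rho_f}{\rho_{obj}}\right)
Substituting knowns: 126 = 15.13·9.81·(1 − 1025/rho_obj)
Solving for rho_obj: rho_obj = 1025/(1 − 126/(15.13·9.81)) = 6784 kg/m³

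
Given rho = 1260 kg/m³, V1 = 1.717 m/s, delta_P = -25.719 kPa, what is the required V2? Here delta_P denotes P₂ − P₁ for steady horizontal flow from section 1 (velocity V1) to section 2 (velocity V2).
Formula: \Delta P = \frac{1}{2} \rho (V_1^2 - V_2^2)
Substituting knowns: -25.719 = 0.5·1260·(1.717² − V2²)/1000
Solving for V2: V2 = √(1.717² − 2·(-25.719·1000)/1260) = 6.616 m/s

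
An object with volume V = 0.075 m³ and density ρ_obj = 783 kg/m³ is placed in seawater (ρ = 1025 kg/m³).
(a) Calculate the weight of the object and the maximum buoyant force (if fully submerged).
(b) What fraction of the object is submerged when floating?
(a) W=rho_obj*g*V=783*9.81*0.075=576.1 N; F_B(max)=rho*g*V=1025*9.81*0.075=754.1 N
(b) Floating fraction=rho_obj/rho=783/1025=0.764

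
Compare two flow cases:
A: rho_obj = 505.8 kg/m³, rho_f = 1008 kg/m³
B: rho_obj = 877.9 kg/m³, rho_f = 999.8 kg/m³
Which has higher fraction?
fraction(A) = 0.5018, fraction(B) = 0.8781. Answer: B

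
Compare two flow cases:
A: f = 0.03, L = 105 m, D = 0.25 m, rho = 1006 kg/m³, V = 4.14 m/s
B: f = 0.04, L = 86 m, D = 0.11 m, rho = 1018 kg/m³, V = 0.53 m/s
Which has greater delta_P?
delta_P(A) = 108.6 kPa, delta_P(B) = 4.471 kPa. Answer: A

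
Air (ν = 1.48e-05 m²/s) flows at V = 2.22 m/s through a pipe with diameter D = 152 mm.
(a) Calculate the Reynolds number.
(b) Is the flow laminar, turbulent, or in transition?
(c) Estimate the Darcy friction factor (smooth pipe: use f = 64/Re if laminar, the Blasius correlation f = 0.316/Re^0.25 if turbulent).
(a) Re = V·D/ν = 2.22·0.152/1.48e-05 = 22800
(b) Flow regime: turbulent (Re > 4000)
(c) Friction factor: f = 0.316/Re^0.25 = 0.316/22800^0.25 = 0.02572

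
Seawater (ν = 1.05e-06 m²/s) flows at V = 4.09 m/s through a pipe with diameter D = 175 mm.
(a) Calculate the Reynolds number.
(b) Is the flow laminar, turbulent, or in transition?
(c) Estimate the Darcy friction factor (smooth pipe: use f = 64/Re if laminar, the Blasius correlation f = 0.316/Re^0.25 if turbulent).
(a) Re = V·D/ν = 4.09·0.175/1.05e-06 = 681670
(b) Flow regime: turbulent (Re > 4000)
(c) Friction factor: f = 0.316/Re^0.25 = 0.316/681670^0.25 = 0.011 (Blasius is strictly valid for Re ≲ 1e5; used here as the smooth-pipe estimate the problem specifies)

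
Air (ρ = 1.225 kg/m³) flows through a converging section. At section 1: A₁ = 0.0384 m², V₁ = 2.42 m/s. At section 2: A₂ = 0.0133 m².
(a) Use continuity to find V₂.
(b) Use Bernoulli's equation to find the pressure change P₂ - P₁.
(a) Continuity: A₁V₁=A₂V₂ -> V₂=A₁V₁/A₂=0.0384*2.42/0.0133=6.99 m/s
(b) Bernoulli: P₂-P₁=0.5*rho*(V₁^2-V₂^2)/1000=0.5*1.225*(2.42^2-6.99^2)/1000=-0.02634 kPa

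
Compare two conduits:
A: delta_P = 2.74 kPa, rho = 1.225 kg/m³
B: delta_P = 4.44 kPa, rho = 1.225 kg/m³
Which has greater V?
V(A) = 66.88 m/s, V(B) = 85.14 m/s. Answer: B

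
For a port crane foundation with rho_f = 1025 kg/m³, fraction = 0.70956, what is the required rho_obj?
Formula: f_{sub} = \frac{\rho_{obj}}{\rho_f}
Substituting knowns: 0.70956 = rho_obj/1025
Solving for rho_obj: rho_obj = 0.70956·1025 = 727.3 kg/m³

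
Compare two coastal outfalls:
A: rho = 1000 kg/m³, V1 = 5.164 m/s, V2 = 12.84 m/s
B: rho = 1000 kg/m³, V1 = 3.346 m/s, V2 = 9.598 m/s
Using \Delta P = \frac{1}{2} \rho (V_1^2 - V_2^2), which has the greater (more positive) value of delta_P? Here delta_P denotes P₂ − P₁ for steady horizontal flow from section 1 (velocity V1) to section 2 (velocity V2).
delta_P(A) = -69.1 kPa, delta_P(B) = -40.46 kPa. Answer: B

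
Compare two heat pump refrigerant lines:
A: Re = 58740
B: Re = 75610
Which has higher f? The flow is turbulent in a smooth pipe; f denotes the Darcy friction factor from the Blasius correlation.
f(A) = 0.0203, f(B) = 0.01906. Answer: A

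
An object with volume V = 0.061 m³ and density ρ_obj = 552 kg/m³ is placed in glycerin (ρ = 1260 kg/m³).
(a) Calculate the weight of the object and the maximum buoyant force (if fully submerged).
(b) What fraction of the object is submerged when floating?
(a) W=rho_obj*g*V=552*9.81*0.061=330.3 N; F_B(max)=rho*g*V=1260*9.81*0.061=754.0 N
(b) Floating fraction=rho_obj/rho=552/1260=0.438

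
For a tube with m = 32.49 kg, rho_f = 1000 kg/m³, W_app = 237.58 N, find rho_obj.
Formula: W_{app} = mg\left(1 - \frac{\rho_f}{\rho_{obj}}\right)
Substituting knowns: 237.58 = 32.49·9.81·(1 − 1000/rho_obj)
Solving for rho_obj: rho_obj = 1000/(1 − 237.58/(32.49·9.81)) = 3928 kg/m³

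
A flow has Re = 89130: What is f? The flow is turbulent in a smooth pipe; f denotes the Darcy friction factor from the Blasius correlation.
Formula: f = \frac{0.316}{Re^{0.25}}
f = 0.316/89130^0.25 = 0.01829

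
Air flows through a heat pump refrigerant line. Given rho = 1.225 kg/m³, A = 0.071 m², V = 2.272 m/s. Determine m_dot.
Formula: \dot{m} = \rho A V
m_dot = 1.225·0.071·2.272 = 0.1976 kg/s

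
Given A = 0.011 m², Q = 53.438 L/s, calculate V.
Formula: Q = A V
Substituting knowns: 53.438 = 0.011·V·1000
Solving for V: V = (53.438/1000)/0.011 = 4.858 m/s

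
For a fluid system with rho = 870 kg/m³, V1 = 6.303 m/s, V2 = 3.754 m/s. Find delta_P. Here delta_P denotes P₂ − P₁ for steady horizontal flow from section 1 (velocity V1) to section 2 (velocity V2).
Formula: \Delta P = \frac{1}{2} \rho (V_1^2 - V_2^2)
delta_P = 0.5·870·(6.303² − 3.754²)/1000 = 11.15 kPa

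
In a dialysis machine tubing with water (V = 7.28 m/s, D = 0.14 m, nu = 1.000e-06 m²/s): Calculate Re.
Formula: Re = \frac{V D}{\nu}
Re = 7.28·0.14/1.000e-06 = 1.019e+06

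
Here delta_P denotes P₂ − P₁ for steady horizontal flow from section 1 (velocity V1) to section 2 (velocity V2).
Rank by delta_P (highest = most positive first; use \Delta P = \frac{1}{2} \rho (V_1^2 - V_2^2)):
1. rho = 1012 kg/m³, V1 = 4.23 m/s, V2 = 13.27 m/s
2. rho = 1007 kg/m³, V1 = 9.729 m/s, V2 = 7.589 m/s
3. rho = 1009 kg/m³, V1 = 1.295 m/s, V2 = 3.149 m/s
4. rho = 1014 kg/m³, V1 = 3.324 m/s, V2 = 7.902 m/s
Case 1: delta_P = -80.05 kPa
Case 2: delta_P = 18.66 kPa
Case 3: delta_P = -4.157 kPa
Case 4: delta_P = -26.06 kPa
Ranking (highest first): 2, 3, 4, 1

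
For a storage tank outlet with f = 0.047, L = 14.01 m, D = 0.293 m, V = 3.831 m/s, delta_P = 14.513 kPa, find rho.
Formula: \Delta P = f \frac{L}{D} \frac{\rho V^2}{2}
Substituting knowns: 14.513 = 0.047·(14.01/0.293)·0.5·rho·3.831²/1000
Solving for rho: rho = (14.513·1000)/(0.047·(14.01/0.293)·0.5·3.831²) = 880 kg/m³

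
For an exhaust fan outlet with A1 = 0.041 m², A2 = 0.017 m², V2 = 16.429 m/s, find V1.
Formula: V_2 = \frac{A_1 V_1}{A_2}
Substituting knowns: 16.429 = 0.041·V1/0.017
Solving for V1: V1 = 16.429·0.017/0.041 = 6.812 m/s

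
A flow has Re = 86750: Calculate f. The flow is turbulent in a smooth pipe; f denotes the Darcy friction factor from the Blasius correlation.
Formula: f = \frac{0.316}{Re^{0.25}}
f = 0.316/86750^0.25 = 0.01841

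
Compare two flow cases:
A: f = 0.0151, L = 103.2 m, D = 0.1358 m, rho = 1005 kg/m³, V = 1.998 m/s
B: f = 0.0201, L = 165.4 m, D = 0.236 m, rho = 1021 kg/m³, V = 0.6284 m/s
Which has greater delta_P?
delta_P(A) = 23.02 kPa, delta_P(B) = 2.84 kPa. Answer: A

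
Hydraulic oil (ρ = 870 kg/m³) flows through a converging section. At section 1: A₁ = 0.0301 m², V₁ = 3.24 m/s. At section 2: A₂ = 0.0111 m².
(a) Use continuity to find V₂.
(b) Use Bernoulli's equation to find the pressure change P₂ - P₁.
(a) Continuity: A₁V₁=A₂V₂ -> V₂=A₁V₁/A₂=0.0301*3.24/0.0111=8.79 m/s
(b) Bernoulli: P₂-P₁=0.5*rho*(V₁^2-V₂^2)/1000=0.5*870*(3.24^2-8.79^2)/1000=-29.04 kPa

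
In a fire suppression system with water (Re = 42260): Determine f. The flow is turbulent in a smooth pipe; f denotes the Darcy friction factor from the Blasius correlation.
Formula: f = \frac{0.316}{Re^{0.25}}
f = 0.316/42260^0.25 = 0.02204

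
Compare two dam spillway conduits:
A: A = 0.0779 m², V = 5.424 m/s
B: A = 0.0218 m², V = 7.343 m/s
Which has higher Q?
Q(A) = 422.5 L/s, Q(B) = 160.1 L/s. Answer: A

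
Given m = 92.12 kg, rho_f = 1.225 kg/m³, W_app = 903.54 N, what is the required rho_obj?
Formula: W_{app} = mg\left(1 - \frac{\rho_f}{\rho_{obj}}\right)
Substituting knowns: 903.54 = 92.12·9.81·(1 − 1.225/rho_obj)
Solving for rho_obj: rho_obj = 1.225/(1 − 903.54/(92.12·9.81)) = 7042 kg/m³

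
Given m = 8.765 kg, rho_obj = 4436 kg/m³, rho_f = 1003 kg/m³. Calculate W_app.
Formula: W_{app} = mg\left(1 - \frac{\rho_f}{\rho_{obj}}\right)
W_app = 8.765·9.81·(1 − 1003/4436) = 66.54 N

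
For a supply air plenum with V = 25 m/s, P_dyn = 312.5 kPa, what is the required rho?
Formula: P_{dyn} = \frac{1}{2} \rho V^2
Substituting knowns: 312.5 = 0.5·rho·25²/1000
Solving for rho: rho = 2·(312.5·1000)/25² = 1000 kg/m³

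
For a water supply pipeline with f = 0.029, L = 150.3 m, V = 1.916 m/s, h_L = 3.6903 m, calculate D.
Formula: h_L = f \frac{L}{D} \frac{V^2}{2g}
Substituting knowns: 3.6903 = 0.029·(150.3/D)·1.916²/(2·9.81)
Solving for D: D = 0.029·150.3·1.916²/(2·9.81·3.6903) = 0.221 m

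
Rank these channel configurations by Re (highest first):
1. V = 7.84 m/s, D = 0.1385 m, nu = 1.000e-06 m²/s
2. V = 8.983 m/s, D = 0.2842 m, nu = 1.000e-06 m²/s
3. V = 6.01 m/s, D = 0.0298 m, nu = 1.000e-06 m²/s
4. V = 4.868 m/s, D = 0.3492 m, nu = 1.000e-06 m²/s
Case 1: Re = 1.086e+06
Case 2: Re = 2.553e+06
Case 3: Re = 179098
Case 4: Re = 1.700e+06
Ranking (highest first): 2, 4, 1, 3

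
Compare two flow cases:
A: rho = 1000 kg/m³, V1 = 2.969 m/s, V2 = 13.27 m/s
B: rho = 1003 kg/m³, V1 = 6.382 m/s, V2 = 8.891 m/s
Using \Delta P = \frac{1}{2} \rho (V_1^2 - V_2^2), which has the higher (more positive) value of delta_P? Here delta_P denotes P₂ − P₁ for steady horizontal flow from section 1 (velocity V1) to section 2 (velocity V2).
delta_P(A) = -83.64 kPa, delta_P(B) = -19.22 kPa. Answer: B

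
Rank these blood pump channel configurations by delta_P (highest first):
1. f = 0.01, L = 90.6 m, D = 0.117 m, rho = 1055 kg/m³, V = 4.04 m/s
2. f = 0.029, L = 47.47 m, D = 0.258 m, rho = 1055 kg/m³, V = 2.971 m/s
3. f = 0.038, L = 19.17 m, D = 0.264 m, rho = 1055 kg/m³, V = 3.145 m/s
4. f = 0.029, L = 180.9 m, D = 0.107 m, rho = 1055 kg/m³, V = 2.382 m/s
Case 1: delta_P = 66.67 kPa
Case 2: delta_P = 24.84 kPa
Case 3: delta_P = 14.4 kPa
Case 4: delta_P = 146.7 kPa
Ranking (highest first): 4, 1, 2, 3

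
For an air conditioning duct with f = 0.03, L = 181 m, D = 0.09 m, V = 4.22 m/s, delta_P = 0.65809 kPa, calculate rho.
Formula: \Delta P = f \frac{L}{D} \frac{\rho V^2}{2}
Substituting knowns: 0.65809 = 0.03·(181/0.09)·0.5·rho·4.22²/1000
Solving for rho: rho = (0.65809·1000)/(0.03·(181/0.09)·0.5·4.22²) = 1.225 kg/m³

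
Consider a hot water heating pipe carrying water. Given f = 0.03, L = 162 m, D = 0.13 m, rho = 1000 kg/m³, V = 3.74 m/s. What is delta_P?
Formula: \Delta P = f \frac{L}{D} \frac{\rho V^2}{2}
delta_P = 0.03·(162/0.13)·0.5·1000·3.74²/1000 = 261.5 kPa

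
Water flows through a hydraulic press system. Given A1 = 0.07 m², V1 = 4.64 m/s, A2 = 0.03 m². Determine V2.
Formula: V_2 = \frac{A_1 V_1}{A_2}
V2 = 0.07·4.64/0.03 = 10.83 m/s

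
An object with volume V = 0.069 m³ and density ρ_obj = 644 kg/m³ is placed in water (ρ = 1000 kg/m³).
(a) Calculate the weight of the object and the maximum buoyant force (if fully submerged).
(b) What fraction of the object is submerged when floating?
(a) W=rho_obj*g*V=644*9.81*0.069=435.9 N; F_B(max)=rho*g*V=1000*9.81*0.069=676.9 N
(b) Floating fraction=rho_obj/rho=644/1000=0.644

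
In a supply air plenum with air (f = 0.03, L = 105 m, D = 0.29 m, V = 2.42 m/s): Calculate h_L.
Formula: h_L = f \frac{L}{D} \frac{V^2}{2g}
h_L = 0.03·(105/0.29)·2.42²/(2·9.81) = 3.242 m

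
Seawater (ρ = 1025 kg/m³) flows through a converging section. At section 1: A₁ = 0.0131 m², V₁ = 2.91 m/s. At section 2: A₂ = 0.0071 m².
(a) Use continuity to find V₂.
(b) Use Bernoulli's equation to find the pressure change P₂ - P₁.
(a) Continuity: A₁V₁=A₂V₂ -> V₂=A₁V₁/A₂=0.0131*2.91/0.0071=5.37 m/s
(b) Bernoulli: P₂-P₁=0.5*rho*(V₁^2-V₂^2)/1000=0.5*1025*(2.91^2-5.37^2)/1000=-10.44 kPa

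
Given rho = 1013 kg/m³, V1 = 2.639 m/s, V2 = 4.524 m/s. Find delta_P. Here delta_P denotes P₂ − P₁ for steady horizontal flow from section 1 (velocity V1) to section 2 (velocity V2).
Formula: \Delta P = \frac{1}{2} \rho (V_1^2 - V_2^2)
delta_P = 0.5·1013·(2.639² − 4.524²)/1000 = -6.839 kPa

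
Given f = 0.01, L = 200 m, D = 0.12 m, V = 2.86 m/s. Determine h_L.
Formula: h_L = f \frac{L}{D} \frac{V^2}{2g}
h_L = 0.01·(200/0.12)·2.86²/(2·9.81) = 6.948 m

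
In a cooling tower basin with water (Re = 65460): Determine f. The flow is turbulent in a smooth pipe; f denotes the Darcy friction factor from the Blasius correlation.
Formula: f = \frac{0.316}{Re^{0.25}}
f = 0.316/65460^0.25 = 0.01976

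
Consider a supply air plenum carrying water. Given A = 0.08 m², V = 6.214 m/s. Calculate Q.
Formula: Q = A V
Q = 0.08·6.214·1000 = 497.1 L/s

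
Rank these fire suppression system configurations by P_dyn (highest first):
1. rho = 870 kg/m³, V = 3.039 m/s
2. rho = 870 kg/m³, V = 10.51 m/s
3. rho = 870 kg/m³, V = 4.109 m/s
Case 1: P_dyn = 4.017 kPa
Case 2: P_dyn = 48.05 kPa
Case 3: P_dyn = 7.344 kPa
Ranking (highest first): 2, 3, 1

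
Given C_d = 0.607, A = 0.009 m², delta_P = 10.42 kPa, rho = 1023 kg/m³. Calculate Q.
Formula: Q = C_d A \sqrt{\frac{2 \Delta P}{\rho}}
Q = 0.607·0.009·√(2·(10.42·1000)/1023)·1000 = 24.66 L/s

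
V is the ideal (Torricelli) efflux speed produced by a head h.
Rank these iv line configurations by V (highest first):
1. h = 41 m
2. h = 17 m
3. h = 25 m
Case 1: V = 28.36 m/s
Case 2: V = 18.26 m/s
Case 3: V = 22.15 m/s
Ranking (highest first): 1, 3, 2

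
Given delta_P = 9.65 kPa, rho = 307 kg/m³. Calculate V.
Formula: V = \sqrt{\frac{2 \Delta P}{\rho}}
V = √(2·(9.65·1000)/307) = 7.929 m/s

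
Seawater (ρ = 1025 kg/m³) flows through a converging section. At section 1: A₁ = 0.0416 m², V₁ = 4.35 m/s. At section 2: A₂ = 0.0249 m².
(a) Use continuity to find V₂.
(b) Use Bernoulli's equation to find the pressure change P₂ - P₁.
(a) Continuity: A₁V₁=A₂V₂ -> V₂=A₁V₁/A₂=0.0416*4.35/0.0249=7.27 m/s
(b) Bernoulli: P₂-P₁=0.5*rho*(V₁^2-V₂^2)/1000=0.5*1025*(4.35^2-7.27^2)/1000=-17.39 kPa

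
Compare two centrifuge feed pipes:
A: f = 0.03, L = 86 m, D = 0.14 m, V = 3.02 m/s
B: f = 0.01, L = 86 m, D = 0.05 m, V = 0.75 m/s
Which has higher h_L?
h_L(A) = 8.567 m, h_L(B) = 0.4931 m. Answer: A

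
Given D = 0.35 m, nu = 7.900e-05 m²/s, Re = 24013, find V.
Formula: Re = \frac{V D}{\nu}
Substituting knowns: 24013 = V·0.35/7.900e-05
Solving for V: V = 24013·7.900e-05/0.35 = 5.42 m/s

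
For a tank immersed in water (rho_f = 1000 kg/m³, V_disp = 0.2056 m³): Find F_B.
Formula: F_B = \rho_f g V_{disp}
F_B = 1000·9.81·0.2056 = 2017 N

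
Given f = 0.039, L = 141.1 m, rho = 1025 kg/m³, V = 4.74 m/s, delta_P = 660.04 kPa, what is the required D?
Formula: \Delta P = f \frac{L}{D} \frac{\rho V^2}{2}
Substituting knowns: 660.04 = 0.039·(141.1/D)·0.5·1025·4.74²/1000
Solving for D: D = 0.039·141.1·0.5·1025·4.74²/(660.04·1000) = 0.096 m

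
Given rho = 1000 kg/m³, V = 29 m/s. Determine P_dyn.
Formula: P_{dyn} = \frac{1}{2} \rho V^2
P_dyn = 0.5·1000·29²/1000 = 420.5 kPa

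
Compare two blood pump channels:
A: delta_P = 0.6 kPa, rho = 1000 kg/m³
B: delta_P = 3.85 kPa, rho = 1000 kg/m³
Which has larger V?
V(A) = 1.095 m/s, V(B) = 2.775 m/s. Answer: B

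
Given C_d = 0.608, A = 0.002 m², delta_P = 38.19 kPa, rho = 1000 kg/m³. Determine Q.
Formula: Q = C_d A \sqrt{\frac{2 \Delta P}{\rho}}
Q = 0.608·0.002·√(2·(38.19·1000)/1000)·1000 = 10.63 L/s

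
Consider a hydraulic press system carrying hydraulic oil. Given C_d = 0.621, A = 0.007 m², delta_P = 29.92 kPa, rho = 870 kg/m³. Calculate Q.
Formula: Q = C_d A \sqrt{\frac{2 \Delta P}{\rho}}
Q = 0.621·0.007·√(2·(29.92·1000)/870)·1000 = 36.05 L/s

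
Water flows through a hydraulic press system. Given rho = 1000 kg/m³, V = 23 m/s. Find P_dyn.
Formula: P_{dyn} = \frac{1}{2} \rho V^2
P_dyn = 0.5·1000·23²/1000 = 264.5 kPa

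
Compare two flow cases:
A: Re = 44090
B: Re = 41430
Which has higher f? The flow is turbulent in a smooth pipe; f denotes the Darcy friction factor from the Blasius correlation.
f(A) = 0.02181, f(B) = 0.02215. Answer: B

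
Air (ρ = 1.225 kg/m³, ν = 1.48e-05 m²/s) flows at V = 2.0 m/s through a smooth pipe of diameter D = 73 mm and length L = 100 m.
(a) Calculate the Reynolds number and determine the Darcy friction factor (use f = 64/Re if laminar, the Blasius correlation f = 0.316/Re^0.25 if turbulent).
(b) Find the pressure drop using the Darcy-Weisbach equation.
(a) Re = V·D/ν = 2.0·0.073/1.48e-05 = 9864.9 → turbulent (Re > 4000); f = 0.316/Re^0.25 = 0.316/9864.9^0.25 = 0.031708
(b) Darcy-Weisbach: ΔP = f·(L/D)·½ρV²/1000 = 0.031708·(100/0.073)·½·1.225·2.0²/1000 = 0.1064 kPa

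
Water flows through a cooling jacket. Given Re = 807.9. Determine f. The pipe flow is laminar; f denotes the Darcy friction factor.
Formula: f = \frac{64}{Re}
f = 64/807.9 = 0.07922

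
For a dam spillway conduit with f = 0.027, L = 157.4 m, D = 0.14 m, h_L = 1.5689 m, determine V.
Formula: h_L = f \frac{L}{D} \frac{V^2}{2g}
Substituting knowns: 1.5689 = 0.027·(157.4/0.14)·V²/(2·9.81)
Solving for V: V = √(1.5689·2·9.81/(0.027·(157.4/0.14))) = 1.007 m/s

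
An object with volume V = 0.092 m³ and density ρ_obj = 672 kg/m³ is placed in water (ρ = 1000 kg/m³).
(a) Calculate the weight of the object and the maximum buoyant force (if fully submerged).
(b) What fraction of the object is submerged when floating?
(a) W=rho_obj*g*V=672*9.81*0.092=606.5 N; F_B(max)=rho*g*V=1000*9.81*0.092=902.5 N
(b) Floating fraction=rho_obj/rho=672/1000=0.672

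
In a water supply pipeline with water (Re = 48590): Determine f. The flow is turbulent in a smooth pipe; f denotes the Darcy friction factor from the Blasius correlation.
Formula: f = \frac{0.316}{Re^{0.25}}
f = 0.316/48590^0.25 = 0.02128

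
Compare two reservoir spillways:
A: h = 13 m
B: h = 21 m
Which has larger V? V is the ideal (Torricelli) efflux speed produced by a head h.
V(A) = 15.97 m/s, V(B) = 20.3 m/s. Answer: B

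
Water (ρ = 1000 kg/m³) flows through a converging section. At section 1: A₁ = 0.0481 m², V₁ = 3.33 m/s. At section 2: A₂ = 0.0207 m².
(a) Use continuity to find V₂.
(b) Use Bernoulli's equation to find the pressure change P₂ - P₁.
(a) Continuity: A₁V₁=A₂V₂ -> V₂=A₁V₁/A₂=0.0481*3.33/0.0207=7.74 m/s
(b) Bernoulli: P₂-P₁=0.5*rho*(V₁^2-V₂^2)/1000=0.5*1000*(3.33^2-7.74^2)/1000=-24.41 kPa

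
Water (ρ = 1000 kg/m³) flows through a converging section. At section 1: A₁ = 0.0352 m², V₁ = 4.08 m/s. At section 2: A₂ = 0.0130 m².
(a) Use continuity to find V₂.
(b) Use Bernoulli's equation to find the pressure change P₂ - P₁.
(a) Continuity: A₁V₁=A₂V₂ -> V₂=A₁V₁/A₂=0.0352*4.08/0.0130=11.05 m/s
(b) Bernoulli: P₂-P₁=0.5*rho*(V₁^2-V₂^2)/1000=0.5*1000*(4.08^2-11.05^2)/1000=-52.73 kPa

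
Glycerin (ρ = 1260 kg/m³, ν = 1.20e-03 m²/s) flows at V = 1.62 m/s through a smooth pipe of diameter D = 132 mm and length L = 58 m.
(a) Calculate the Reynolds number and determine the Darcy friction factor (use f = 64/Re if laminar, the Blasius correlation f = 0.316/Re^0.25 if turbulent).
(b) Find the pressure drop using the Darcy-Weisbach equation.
(a) Re = V·D/ν = 1.62·0.132/1.20e-03 = 178.2 → laminar (Re < 2300); f = 64/Re = 64/178.2 = 0.35915
(b) Darcy-Weisbach: ΔP = f·(L/D)·½ρV²/1000 = 0.35915·(58/0.132)·½·1260·1.62²/1000 = 260.9 kPa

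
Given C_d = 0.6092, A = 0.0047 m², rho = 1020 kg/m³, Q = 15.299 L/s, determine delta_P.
Formula: Q = C_d A \sqrt{\frac{2 \Delta P}{\rho}}
Substituting knowns: 15.299 = 0.6092·0.0047·√(2·(delta_P·1000)/1020)·1000
Solving for delta_P: delta_P = ((15.299/1000)/(0.6092·0.0047))²·1020/2/1000 = 14.56 kPa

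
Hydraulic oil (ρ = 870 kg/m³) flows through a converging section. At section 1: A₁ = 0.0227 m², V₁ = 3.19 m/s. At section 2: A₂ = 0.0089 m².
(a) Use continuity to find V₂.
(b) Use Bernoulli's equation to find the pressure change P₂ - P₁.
(a) Continuity: A₁V₁=A₂V₂ -> V₂=A₁V₁/A₂=0.0227*3.19/0.0089=8.14 m/s
(b) Bernoulli: P₂-P₁=0.5*rho*(V₁^2-V₂^2)/1000=0.5*870*(3.19^2-8.14^2)/1000=-24.4 kPa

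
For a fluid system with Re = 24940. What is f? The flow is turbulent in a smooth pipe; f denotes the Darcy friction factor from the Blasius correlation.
Formula: f = \frac{0.316}{Re^{0.25}}
f = 0.316/24940^0.25 = 0.02515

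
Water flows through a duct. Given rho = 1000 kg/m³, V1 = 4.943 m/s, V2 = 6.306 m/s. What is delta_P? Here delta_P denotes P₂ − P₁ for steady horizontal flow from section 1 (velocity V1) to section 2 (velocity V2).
Formula: \Delta P = \frac{1}{2} \rho (V_1^2 - V_2^2)
delta_P = 0.5·1000·(4.943² − 6.306²)/1000 = -7.666 kPa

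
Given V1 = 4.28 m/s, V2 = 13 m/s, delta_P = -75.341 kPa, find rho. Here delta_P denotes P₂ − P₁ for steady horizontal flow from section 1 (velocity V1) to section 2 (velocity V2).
Formula: \Delta P = \frac{1}{2} \rho (V_1^2 - V_2^2)
Substituting knowns: -75.341 = 0.5·rho·(4.28² − 13²)/1000
Solving for rho: rho = 2·(-75.341·1000)/(4.28² − 13²) = 1000 kg/m³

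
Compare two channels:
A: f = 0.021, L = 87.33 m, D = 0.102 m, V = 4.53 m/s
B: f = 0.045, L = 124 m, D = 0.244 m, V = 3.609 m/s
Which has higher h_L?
h_L(A) = 18.81 m, h_L(B) = 15.18 m. Answer: A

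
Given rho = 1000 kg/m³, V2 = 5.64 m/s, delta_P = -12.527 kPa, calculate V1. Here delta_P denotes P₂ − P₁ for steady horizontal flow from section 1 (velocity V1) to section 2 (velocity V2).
Formula: \Delta P = \frac{1}{2} \rho (V_1^2 - V_2^2)
Substituting knowns: -12.527 = 0.5·1000·(V1² − 5.64²)/1000
Solving for V1: V1 = √(5.64² + 2·(-12.527·1000)/1000) = 2.599 m/s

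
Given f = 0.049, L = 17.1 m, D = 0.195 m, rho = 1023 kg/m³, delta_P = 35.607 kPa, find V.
Formula: \Delta P = f \frac{L}{D} \frac{\rho V^2}{2}
Substituting knowns: 35.607 = 0.049·(17.1/0.195)·0.5·1023·V²/1000
Solving for V: V = √((35.607·1000)/(0.049·(17.1/0.195)·0.5·1023)) = 4.025 m/s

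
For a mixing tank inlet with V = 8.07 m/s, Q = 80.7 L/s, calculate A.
Formula: Q = A V
Substituting knowns: 80.7 = A·8.07·1000
Solving for A: A = (80.7/1000)/8.07 = 0.01 m²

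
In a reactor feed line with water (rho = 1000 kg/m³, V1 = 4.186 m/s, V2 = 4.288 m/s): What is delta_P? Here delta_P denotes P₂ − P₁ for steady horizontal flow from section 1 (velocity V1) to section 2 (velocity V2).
Formula: \Delta P = \frac{1}{2} \rho (V_1^2 - V_2^2)
delta_P = 0.5·1000·(4.186² − 4.288²)/1000 = -0.4322 kPa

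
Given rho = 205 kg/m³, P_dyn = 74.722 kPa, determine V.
Formula: P_{dyn} = \frac{1}{2} \rho V^2
Substituting knowns: 74.722 = 0.5·205·V²/1000
Solving for V: V = √(2·(74.722·1000)/205) = 27 m/s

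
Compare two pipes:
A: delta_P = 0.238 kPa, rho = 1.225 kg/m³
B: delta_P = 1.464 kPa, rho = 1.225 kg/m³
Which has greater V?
V(A) = 19.71 m/s, V(B) = 48.89 m/s. Answer: B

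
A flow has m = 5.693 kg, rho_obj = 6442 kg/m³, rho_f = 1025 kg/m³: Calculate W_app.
Formula: W_{app} = mg\left(1 - \frac{\rho_f}{\rho_{obj}}\right)
W_app = 5.693·9.81·(1 − 1025/6442) = 46.96 N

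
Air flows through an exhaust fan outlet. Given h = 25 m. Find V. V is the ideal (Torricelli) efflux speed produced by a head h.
Formula: V = \sqrt{2 g h}
V = √(2·9.81·25) = 22.15 m/s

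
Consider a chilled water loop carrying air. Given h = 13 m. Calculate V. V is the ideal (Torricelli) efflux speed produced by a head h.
Formula: V = \sqrt{2 g h}
V = √(2·9.81·13) = 15.97 m/s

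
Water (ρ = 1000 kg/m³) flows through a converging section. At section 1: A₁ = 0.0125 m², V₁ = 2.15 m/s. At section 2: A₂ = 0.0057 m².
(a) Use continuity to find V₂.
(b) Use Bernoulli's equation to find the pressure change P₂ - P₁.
(a) Continuity: A₁V₁=A₂V₂ -> V₂=A₁V₁/A₂=0.0125*2.15/0.0057=4.71 m/s
(b) Bernoulli: P₂-P₁=0.5*rho*(V₁^2-V₂^2)/1000=0.5*1000*(2.15^2-4.71^2)/1000=-8.781 kPa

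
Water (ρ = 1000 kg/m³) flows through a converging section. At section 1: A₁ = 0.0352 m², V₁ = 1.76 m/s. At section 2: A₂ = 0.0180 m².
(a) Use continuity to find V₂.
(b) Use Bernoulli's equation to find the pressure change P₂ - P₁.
(a) Continuity: A₁V₁=A₂V₂ -> V₂=A₁V₁/A₂=0.0352*1.76/0.0180=3.44 m/s
(b) Bernoulli: P₂-P₁=0.5*rho*(V₁^2-V₂^2)/1000=0.5*1000*(1.76^2-3.44^2)/1000=-4.368 kPa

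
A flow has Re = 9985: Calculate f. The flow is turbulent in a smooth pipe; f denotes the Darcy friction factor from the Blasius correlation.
Formula: f = \frac{0.316}{Re^{0.25}}
f = 0.316/9985^0.25 = 0.03161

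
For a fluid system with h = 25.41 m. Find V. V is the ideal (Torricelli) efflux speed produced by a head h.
Formula: V = \sqrt{2 g h}
V = √(2·9.81·25.41) = 22.33 m/s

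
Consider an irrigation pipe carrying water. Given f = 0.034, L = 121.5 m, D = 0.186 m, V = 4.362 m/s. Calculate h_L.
Formula: h_L = f \frac{L}{D} \frac{V^2}{2g}
h_L = 0.034·(121.5/0.186)·4.362²/(2·9.81) = 21.54 m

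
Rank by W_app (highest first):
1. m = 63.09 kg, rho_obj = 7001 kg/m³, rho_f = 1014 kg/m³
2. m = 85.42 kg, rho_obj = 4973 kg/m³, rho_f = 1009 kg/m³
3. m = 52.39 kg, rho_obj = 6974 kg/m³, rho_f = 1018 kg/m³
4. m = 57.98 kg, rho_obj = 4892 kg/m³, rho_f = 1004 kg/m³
Case 1: W_app = 529.3 N
Case 2: W_app = 667.9 N
Case 3: W_app = 438.9 N
Case 4: W_app = 452.1 N
Ranking (highest first): 2, 1, 4, 3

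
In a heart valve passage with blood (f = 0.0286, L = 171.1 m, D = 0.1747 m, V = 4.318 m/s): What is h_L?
Formula: h_L = f \frac{L}{D} \frac{V^2}{2g}
h_L = 0.0286·(171.1/0.1747)·4.318²/(2·9.81) = 26.62 m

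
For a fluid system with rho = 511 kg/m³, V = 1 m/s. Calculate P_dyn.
Formula: P_{dyn} = \frac{1}{2} \rho V^2
P_dyn = 0.5·511·1²/1000 = 0.2555 kPa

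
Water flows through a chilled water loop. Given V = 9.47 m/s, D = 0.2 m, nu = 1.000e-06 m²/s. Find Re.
Formula: Re = \frac{V D}{\nu}
Re = 9.47·0.2/1.000e-06 = 1.894e+06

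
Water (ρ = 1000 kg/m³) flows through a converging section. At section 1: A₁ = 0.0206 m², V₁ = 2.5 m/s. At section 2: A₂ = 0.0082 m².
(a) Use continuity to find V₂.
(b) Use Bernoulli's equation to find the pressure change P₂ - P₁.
(a) Continuity: A₁V₁=A₂V₂ -> V₂=A₁V₁/A₂=0.0206*2.5/0.0082=6.28 m/s
(b) Bernoulli: P₂-P₁=0.5*rho*(V₁^2-V₂^2)/1000=0.5*1000*(2.5^2-6.28^2)/1000=-16.59 kPa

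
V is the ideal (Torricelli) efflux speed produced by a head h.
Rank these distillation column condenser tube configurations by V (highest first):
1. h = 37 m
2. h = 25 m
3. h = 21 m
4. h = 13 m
Case 1: V = 26.94 m/s
Case 2: V = 22.15 m/s
Case 3: V = 20.3 m/s
Case 4: V = 15.97 m/s
Ranking (highest first): 1, 2, 3, 4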